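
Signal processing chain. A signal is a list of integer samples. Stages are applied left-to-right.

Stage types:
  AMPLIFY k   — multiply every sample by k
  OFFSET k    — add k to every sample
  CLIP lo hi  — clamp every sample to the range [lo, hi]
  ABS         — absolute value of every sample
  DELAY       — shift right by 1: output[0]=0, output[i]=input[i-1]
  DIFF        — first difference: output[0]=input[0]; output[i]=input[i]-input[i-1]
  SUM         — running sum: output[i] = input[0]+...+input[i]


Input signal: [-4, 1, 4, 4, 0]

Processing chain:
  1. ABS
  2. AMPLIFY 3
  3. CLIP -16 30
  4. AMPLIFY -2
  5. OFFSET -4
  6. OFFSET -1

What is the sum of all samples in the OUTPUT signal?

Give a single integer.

Input: [-4, 1, 4, 4, 0]
Stage 1 (ABS): |-4|=4, |1|=1, |4|=4, |4|=4, |0|=0 -> [4, 1, 4, 4, 0]
Stage 2 (AMPLIFY 3): 4*3=12, 1*3=3, 4*3=12, 4*3=12, 0*3=0 -> [12, 3, 12, 12, 0]
Stage 3 (CLIP -16 30): clip(12,-16,30)=12, clip(3,-16,30)=3, clip(12,-16,30)=12, clip(12,-16,30)=12, clip(0,-16,30)=0 -> [12, 3, 12, 12, 0]
Stage 4 (AMPLIFY -2): 12*-2=-24, 3*-2=-6, 12*-2=-24, 12*-2=-24, 0*-2=0 -> [-24, -6, -24, -24, 0]
Stage 5 (OFFSET -4): -24+-4=-28, -6+-4=-10, -24+-4=-28, -24+-4=-28, 0+-4=-4 -> [-28, -10, -28, -28, -4]
Stage 6 (OFFSET -1): -28+-1=-29, -10+-1=-11, -28+-1=-29, -28+-1=-29, -4+-1=-5 -> [-29, -11, -29, -29, -5]
Output sum: -103

Answer: -103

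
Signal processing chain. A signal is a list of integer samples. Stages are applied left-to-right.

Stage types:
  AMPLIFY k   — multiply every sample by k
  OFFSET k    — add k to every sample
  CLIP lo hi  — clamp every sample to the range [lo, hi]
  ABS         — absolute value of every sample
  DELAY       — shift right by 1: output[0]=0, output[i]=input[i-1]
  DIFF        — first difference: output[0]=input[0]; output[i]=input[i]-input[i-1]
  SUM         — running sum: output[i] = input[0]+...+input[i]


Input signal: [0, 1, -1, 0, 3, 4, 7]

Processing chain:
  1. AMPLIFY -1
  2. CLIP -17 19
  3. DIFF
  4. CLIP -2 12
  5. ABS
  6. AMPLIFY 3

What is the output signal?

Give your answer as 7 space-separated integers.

Answer: 0 3 6 3 6 3 6

Derivation:
Input: [0, 1, -1, 0, 3, 4, 7]
Stage 1 (AMPLIFY -1): 0*-1=0, 1*-1=-1, -1*-1=1, 0*-1=0, 3*-1=-3, 4*-1=-4, 7*-1=-7 -> [0, -1, 1, 0, -3, -4, -7]
Stage 2 (CLIP -17 19): clip(0,-17,19)=0, clip(-1,-17,19)=-1, clip(1,-17,19)=1, clip(0,-17,19)=0, clip(-3,-17,19)=-3, clip(-4,-17,19)=-4, clip(-7,-17,19)=-7 -> [0, -1, 1, 0, -3, -4, -7]
Stage 3 (DIFF): s[0]=0, -1-0=-1, 1--1=2, 0-1=-1, -3-0=-3, -4--3=-1, -7--4=-3 -> [0, -1, 2, -1, -3, -1, -3]
Stage 4 (CLIP -2 12): clip(0,-2,12)=0, clip(-1,-2,12)=-1, clip(2,-2,12)=2, clip(-1,-2,12)=-1, clip(-3,-2,12)=-2, clip(-1,-2,12)=-1, clip(-3,-2,12)=-2 -> [0, -1, 2, -1, -2, -1, -2]
Stage 5 (ABS): |0|=0, |-1|=1, |2|=2, |-1|=1, |-2|=2, |-1|=1, |-2|=2 -> [0, 1, 2, 1, 2, 1, 2]
Stage 6 (AMPLIFY 3): 0*3=0, 1*3=3, 2*3=6, 1*3=3, 2*3=6, 1*3=3, 2*3=6 -> [0, 3, 6, 3, 6, 3, 6]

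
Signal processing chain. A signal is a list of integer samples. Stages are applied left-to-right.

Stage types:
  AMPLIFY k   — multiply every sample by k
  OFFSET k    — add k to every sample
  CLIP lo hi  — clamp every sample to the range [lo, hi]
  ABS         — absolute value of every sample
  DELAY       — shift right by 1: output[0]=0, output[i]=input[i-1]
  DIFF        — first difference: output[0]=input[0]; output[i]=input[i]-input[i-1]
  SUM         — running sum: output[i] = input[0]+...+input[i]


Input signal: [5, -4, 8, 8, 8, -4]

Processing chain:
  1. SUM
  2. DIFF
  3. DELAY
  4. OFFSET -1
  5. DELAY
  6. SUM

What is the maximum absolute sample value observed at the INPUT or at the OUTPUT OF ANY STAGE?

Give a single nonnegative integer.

Answer: 25

Derivation:
Input: [5, -4, 8, 8, 8, -4] (max |s|=8)
Stage 1 (SUM): sum[0..0]=5, sum[0..1]=1, sum[0..2]=9, sum[0..3]=17, sum[0..4]=25, sum[0..5]=21 -> [5, 1, 9, 17, 25, 21] (max |s|=25)
Stage 2 (DIFF): s[0]=5, 1-5=-4, 9-1=8, 17-9=8, 25-17=8, 21-25=-4 -> [5, -4, 8, 8, 8, -4] (max |s|=8)
Stage 3 (DELAY): [0, 5, -4, 8, 8, 8] = [0, 5, -4, 8, 8, 8] -> [0, 5, -4, 8, 8, 8] (max |s|=8)
Stage 4 (OFFSET -1): 0+-1=-1, 5+-1=4, -4+-1=-5, 8+-1=7, 8+-1=7, 8+-1=7 -> [-1, 4, -5, 7, 7, 7] (max |s|=7)
Stage 5 (DELAY): [0, -1, 4, -5, 7, 7] = [0, -1, 4, -5, 7, 7] -> [0, -1, 4, -5, 7, 7] (max |s|=7)
Stage 6 (SUM): sum[0..0]=0, sum[0..1]=-1, sum[0..2]=3, sum[0..3]=-2, sum[0..4]=5, sum[0..5]=12 -> [0, -1, 3, -2, 5, 12] (max |s|=12)
Overall max amplitude: 25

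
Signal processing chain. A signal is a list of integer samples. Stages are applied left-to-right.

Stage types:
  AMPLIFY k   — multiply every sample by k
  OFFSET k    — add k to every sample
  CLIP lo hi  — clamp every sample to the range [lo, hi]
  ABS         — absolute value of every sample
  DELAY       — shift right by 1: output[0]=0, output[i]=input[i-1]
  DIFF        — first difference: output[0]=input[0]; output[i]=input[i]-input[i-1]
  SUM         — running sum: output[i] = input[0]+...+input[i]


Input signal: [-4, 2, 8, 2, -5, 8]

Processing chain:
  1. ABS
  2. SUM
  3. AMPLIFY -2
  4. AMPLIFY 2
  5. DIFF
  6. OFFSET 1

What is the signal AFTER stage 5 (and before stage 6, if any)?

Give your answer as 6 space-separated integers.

Input: [-4, 2, 8, 2, -5, 8]
Stage 1 (ABS): |-4|=4, |2|=2, |8|=8, |2|=2, |-5|=5, |8|=8 -> [4, 2, 8, 2, 5, 8]
Stage 2 (SUM): sum[0..0]=4, sum[0..1]=6, sum[0..2]=14, sum[0..3]=16, sum[0..4]=21, sum[0..5]=29 -> [4, 6, 14, 16, 21, 29]
Stage 3 (AMPLIFY -2): 4*-2=-8, 6*-2=-12, 14*-2=-28, 16*-2=-32, 21*-2=-42, 29*-2=-58 -> [-8, -12, -28, -32, -42, -58]
Stage 4 (AMPLIFY 2): -8*2=-16, -12*2=-24, -28*2=-56, -32*2=-64, -42*2=-84, -58*2=-116 -> [-16, -24, -56, -64, -84, -116]
Stage 5 (DIFF): s[0]=-16, -24--16=-8, -56--24=-32, -64--56=-8, -84--64=-20, -116--84=-32 -> [-16, -8, -32, -8, -20, -32]

Answer: -16 -8 -32 -8 -20 -32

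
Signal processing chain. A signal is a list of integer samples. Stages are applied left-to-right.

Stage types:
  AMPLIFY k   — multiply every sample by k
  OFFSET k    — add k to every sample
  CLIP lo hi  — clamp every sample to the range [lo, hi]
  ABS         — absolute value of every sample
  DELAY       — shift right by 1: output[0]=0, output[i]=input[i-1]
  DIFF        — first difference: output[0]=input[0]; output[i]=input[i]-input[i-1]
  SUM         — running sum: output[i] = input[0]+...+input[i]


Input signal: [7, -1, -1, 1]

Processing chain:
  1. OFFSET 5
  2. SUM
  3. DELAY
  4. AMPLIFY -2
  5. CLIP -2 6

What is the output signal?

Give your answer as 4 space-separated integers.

Answer: 0 -2 -2 -2

Derivation:
Input: [7, -1, -1, 1]
Stage 1 (OFFSET 5): 7+5=12, -1+5=4, -1+5=4, 1+5=6 -> [12, 4, 4, 6]
Stage 2 (SUM): sum[0..0]=12, sum[0..1]=16, sum[0..2]=20, sum[0..3]=26 -> [12, 16, 20, 26]
Stage 3 (DELAY): [0, 12, 16, 20] = [0, 12, 16, 20] -> [0, 12, 16, 20]
Stage 4 (AMPLIFY -2): 0*-2=0, 12*-2=-24, 16*-2=-32, 20*-2=-40 -> [0, -24, -32, -40]
Stage 5 (CLIP -2 6): clip(0,-2,6)=0, clip(-24,-2,6)=-2, clip(-32,-2,6)=-2, clip(-40,-2,6)=-2 -> [0, -2, -2, -2]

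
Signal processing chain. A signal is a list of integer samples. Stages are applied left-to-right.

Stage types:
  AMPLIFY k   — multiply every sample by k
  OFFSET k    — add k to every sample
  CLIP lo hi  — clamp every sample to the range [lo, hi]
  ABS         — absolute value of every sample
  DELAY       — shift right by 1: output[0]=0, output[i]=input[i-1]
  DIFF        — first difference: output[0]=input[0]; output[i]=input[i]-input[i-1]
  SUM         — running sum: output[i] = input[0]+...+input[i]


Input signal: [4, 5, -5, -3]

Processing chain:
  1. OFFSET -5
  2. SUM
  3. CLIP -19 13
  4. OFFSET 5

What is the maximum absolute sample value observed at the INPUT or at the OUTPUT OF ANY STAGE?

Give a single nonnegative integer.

Answer: 19

Derivation:
Input: [4, 5, -5, -3] (max |s|=5)
Stage 1 (OFFSET -5): 4+-5=-1, 5+-5=0, -5+-5=-10, -3+-5=-8 -> [-1, 0, -10, -8] (max |s|=10)
Stage 2 (SUM): sum[0..0]=-1, sum[0..1]=-1, sum[0..2]=-11, sum[0..3]=-19 -> [-1, -1, -11, -19] (max |s|=19)
Stage 3 (CLIP -19 13): clip(-1,-19,13)=-1, clip(-1,-19,13)=-1, clip(-11,-19,13)=-11, clip(-19,-19,13)=-19 -> [-1, -1, -11, -19] (max |s|=19)
Stage 4 (OFFSET 5): -1+5=4, -1+5=4, -11+5=-6, -19+5=-14 -> [4, 4, -6, -14] (max |s|=14)
Overall max amplitude: 19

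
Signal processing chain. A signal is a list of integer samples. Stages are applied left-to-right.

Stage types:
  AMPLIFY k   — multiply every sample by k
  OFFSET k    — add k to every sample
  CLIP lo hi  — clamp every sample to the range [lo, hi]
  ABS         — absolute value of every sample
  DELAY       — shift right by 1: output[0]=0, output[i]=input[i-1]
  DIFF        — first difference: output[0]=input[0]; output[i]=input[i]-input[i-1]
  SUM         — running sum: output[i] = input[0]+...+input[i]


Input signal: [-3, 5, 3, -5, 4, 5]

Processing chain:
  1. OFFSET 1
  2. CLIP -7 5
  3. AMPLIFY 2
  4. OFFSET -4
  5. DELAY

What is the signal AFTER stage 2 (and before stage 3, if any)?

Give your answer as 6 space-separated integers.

Input: [-3, 5, 3, -5, 4, 5]
Stage 1 (OFFSET 1): -3+1=-2, 5+1=6, 3+1=4, -5+1=-4, 4+1=5, 5+1=6 -> [-2, 6, 4, -4, 5, 6]
Stage 2 (CLIP -7 5): clip(-2,-7,5)=-2, clip(6,-7,5)=5, clip(4,-7,5)=4, clip(-4,-7,5)=-4, clip(5,-7,5)=5, clip(6,-7,5)=5 -> [-2, 5, 4, -4, 5, 5]

Answer: -2 5 4 -4 5 5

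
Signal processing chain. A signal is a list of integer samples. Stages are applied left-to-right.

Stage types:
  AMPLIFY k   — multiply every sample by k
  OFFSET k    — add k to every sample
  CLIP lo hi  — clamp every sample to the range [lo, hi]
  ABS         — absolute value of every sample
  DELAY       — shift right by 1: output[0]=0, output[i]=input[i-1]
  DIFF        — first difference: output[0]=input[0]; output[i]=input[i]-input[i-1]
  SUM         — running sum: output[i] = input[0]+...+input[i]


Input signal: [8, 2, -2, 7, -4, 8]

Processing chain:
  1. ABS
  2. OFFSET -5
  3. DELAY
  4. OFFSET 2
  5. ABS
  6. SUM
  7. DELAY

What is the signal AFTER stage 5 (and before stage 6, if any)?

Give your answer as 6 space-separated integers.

Answer: 2 5 1 1 4 1

Derivation:
Input: [8, 2, -2, 7, -4, 8]
Stage 1 (ABS): |8|=8, |2|=2, |-2|=2, |7|=7, |-4|=4, |8|=8 -> [8, 2, 2, 7, 4, 8]
Stage 2 (OFFSET -5): 8+-5=3, 2+-5=-3, 2+-5=-3, 7+-5=2, 4+-5=-1, 8+-5=3 -> [3, -3, -3, 2, -1, 3]
Stage 3 (DELAY): [0, 3, -3, -3, 2, -1] = [0, 3, -3, -3, 2, -1] -> [0, 3, -3, -3, 2, -1]
Stage 4 (OFFSET 2): 0+2=2, 3+2=5, -3+2=-1, -3+2=-1, 2+2=4, -1+2=1 -> [2, 5, -1, -1, 4, 1]
Stage 5 (ABS): |2|=2, |5|=5, |-1|=1, |-1|=1, |4|=4, |1|=1 -> [2, 5, 1, 1, 4, 1]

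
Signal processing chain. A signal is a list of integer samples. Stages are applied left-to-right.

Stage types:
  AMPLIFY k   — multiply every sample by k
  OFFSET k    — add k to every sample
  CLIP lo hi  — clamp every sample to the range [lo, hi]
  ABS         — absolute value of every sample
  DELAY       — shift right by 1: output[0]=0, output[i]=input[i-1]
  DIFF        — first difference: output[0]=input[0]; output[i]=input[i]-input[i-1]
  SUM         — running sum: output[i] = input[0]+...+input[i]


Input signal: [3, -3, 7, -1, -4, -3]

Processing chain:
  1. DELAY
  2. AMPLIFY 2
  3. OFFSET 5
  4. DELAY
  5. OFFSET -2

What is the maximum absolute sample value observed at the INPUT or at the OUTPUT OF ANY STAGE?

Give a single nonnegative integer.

Input: [3, -3, 7, -1, -4, -3] (max |s|=7)
Stage 1 (DELAY): [0, 3, -3, 7, -1, -4] = [0, 3, -3, 7, -1, -4] -> [0, 3, -3, 7, -1, -4] (max |s|=7)
Stage 2 (AMPLIFY 2): 0*2=0, 3*2=6, -3*2=-6, 7*2=14, -1*2=-2, -4*2=-8 -> [0, 6, -6, 14, -2, -8] (max |s|=14)
Stage 3 (OFFSET 5): 0+5=5, 6+5=11, -6+5=-1, 14+5=19, -2+5=3, -8+5=-3 -> [5, 11, -1, 19, 3, -3] (max |s|=19)
Stage 4 (DELAY): [0, 5, 11, -1, 19, 3] = [0, 5, 11, -1, 19, 3] -> [0, 5, 11, -1, 19, 3] (max |s|=19)
Stage 5 (OFFSET -2): 0+-2=-2, 5+-2=3, 11+-2=9, -1+-2=-3, 19+-2=17, 3+-2=1 -> [-2, 3, 9, -3, 17, 1] (max |s|=17)
Overall max amplitude: 19

Answer: 19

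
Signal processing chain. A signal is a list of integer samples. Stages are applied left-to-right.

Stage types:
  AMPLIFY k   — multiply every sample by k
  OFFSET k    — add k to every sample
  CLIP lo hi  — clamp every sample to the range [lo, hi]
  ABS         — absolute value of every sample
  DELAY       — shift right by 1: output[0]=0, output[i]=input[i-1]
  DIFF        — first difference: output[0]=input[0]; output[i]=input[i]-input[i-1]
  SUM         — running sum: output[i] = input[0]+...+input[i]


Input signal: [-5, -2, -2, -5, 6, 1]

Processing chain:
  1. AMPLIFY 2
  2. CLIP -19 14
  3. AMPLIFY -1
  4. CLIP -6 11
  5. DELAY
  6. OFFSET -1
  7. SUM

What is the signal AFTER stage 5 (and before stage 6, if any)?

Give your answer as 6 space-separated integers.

Input: [-5, -2, -2, -5, 6, 1]
Stage 1 (AMPLIFY 2): -5*2=-10, -2*2=-4, -2*2=-4, -5*2=-10, 6*2=12, 1*2=2 -> [-10, -4, -4, -10, 12, 2]
Stage 2 (CLIP -19 14): clip(-10,-19,14)=-10, clip(-4,-19,14)=-4, clip(-4,-19,14)=-4, clip(-10,-19,14)=-10, clip(12,-19,14)=12, clip(2,-19,14)=2 -> [-10, -4, -4, -10, 12, 2]
Stage 3 (AMPLIFY -1): -10*-1=10, -4*-1=4, -4*-1=4, -10*-1=10, 12*-1=-12, 2*-1=-2 -> [10, 4, 4, 10, -12, -2]
Stage 4 (CLIP -6 11): clip(10,-6,11)=10, clip(4,-6,11)=4, clip(4,-6,11)=4, clip(10,-6,11)=10, clip(-12,-6,11)=-6, clip(-2,-6,11)=-2 -> [10, 4, 4, 10, -6, -2]
Stage 5 (DELAY): [0, 10, 4, 4, 10, -6] = [0, 10, 4, 4, 10, -6] -> [0, 10, 4, 4, 10, -6]

Answer: 0 10 4 4 10 -6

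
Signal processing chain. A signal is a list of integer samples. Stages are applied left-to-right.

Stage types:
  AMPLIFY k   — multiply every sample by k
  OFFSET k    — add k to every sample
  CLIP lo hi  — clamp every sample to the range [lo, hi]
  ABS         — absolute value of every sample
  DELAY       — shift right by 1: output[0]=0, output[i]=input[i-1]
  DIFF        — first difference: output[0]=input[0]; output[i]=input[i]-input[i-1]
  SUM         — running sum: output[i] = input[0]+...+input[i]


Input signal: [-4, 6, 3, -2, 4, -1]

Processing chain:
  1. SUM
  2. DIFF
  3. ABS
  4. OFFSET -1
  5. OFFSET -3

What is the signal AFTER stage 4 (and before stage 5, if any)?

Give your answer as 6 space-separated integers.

Input: [-4, 6, 3, -2, 4, -1]
Stage 1 (SUM): sum[0..0]=-4, sum[0..1]=2, sum[0..2]=5, sum[0..3]=3, sum[0..4]=7, sum[0..5]=6 -> [-4, 2, 5, 3, 7, 6]
Stage 2 (DIFF): s[0]=-4, 2--4=6, 5-2=3, 3-5=-2, 7-3=4, 6-7=-1 -> [-4, 6, 3, -2, 4, -1]
Stage 3 (ABS): |-4|=4, |6|=6, |3|=3, |-2|=2, |4|=4, |-1|=1 -> [4, 6, 3, 2, 4, 1]
Stage 4 (OFFSET -1): 4+-1=3, 6+-1=5, 3+-1=2, 2+-1=1, 4+-1=3, 1+-1=0 -> [3, 5, 2, 1, 3, 0]

Answer: 3 5 2 1 3 0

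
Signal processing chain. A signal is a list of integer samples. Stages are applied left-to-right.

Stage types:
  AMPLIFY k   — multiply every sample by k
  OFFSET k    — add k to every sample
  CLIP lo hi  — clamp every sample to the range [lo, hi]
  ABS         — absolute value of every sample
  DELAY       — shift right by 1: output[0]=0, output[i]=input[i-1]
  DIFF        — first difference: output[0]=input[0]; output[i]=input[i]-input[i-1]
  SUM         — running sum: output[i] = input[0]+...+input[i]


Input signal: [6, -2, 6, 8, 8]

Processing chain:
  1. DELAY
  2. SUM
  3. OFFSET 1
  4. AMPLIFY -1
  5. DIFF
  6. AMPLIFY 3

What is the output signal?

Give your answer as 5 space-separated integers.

Input: [6, -2, 6, 8, 8]
Stage 1 (DELAY): [0, 6, -2, 6, 8] = [0, 6, -2, 6, 8] -> [0, 6, -2, 6, 8]
Stage 2 (SUM): sum[0..0]=0, sum[0..1]=6, sum[0..2]=4, sum[0..3]=10, sum[0..4]=18 -> [0, 6, 4, 10, 18]
Stage 3 (OFFSET 1): 0+1=1, 6+1=7, 4+1=5, 10+1=11, 18+1=19 -> [1, 7, 5, 11, 19]
Stage 4 (AMPLIFY -1): 1*-1=-1, 7*-1=-7, 5*-1=-5, 11*-1=-11, 19*-1=-19 -> [-1, -7, -5, -11, -19]
Stage 5 (DIFF): s[0]=-1, -7--1=-6, -5--7=2, -11--5=-6, -19--11=-8 -> [-1, -6, 2, -6, -8]
Stage 6 (AMPLIFY 3): -1*3=-3, -6*3=-18, 2*3=6, -6*3=-18, -8*3=-24 -> [-3, -18, 6, -18, -24]

Answer: -3 -18 6 -18 -24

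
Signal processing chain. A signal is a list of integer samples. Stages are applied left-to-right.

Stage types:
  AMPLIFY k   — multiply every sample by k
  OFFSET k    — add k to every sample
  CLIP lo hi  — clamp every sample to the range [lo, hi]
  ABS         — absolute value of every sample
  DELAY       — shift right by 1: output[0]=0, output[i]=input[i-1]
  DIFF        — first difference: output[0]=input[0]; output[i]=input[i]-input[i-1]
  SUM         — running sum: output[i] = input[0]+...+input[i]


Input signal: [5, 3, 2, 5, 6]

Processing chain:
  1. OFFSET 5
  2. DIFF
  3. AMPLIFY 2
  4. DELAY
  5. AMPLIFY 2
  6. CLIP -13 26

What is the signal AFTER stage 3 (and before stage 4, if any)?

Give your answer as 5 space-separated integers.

Answer: 20 -4 -2 6 2

Derivation:
Input: [5, 3, 2, 5, 6]
Stage 1 (OFFSET 5): 5+5=10, 3+5=8, 2+5=7, 5+5=10, 6+5=11 -> [10, 8, 7, 10, 11]
Stage 2 (DIFF): s[0]=10, 8-10=-2, 7-8=-1, 10-7=3, 11-10=1 -> [10, -2, -1, 3, 1]
Stage 3 (AMPLIFY 2): 10*2=20, -2*2=-4, -1*2=-2, 3*2=6, 1*2=2 -> [20, -4, -2, 6, 2]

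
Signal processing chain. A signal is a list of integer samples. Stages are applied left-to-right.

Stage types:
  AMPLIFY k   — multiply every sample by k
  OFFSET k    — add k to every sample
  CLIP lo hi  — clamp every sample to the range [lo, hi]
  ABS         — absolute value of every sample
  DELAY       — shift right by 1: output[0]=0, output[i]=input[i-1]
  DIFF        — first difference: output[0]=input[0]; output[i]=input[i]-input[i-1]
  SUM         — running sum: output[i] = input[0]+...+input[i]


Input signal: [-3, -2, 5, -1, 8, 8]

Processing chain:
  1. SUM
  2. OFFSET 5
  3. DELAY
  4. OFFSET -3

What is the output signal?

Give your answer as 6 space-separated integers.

Answer: -3 -1 -3 2 1 9

Derivation:
Input: [-3, -2, 5, -1, 8, 8]
Stage 1 (SUM): sum[0..0]=-3, sum[0..1]=-5, sum[0..2]=0, sum[0..3]=-1, sum[0..4]=7, sum[0..5]=15 -> [-3, -5, 0, -1, 7, 15]
Stage 2 (OFFSET 5): -3+5=2, -5+5=0, 0+5=5, -1+5=4, 7+5=12, 15+5=20 -> [2, 0, 5, 4, 12, 20]
Stage 3 (DELAY): [0, 2, 0, 5, 4, 12] = [0, 2, 0, 5, 4, 12] -> [0, 2, 0, 5, 4, 12]
Stage 4 (OFFSET -3): 0+-3=-3, 2+-3=-1, 0+-3=-3, 5+-3=2, 4+-3=1, 12+-3=9 -> [-3, -1, -3, 2, 1, 9]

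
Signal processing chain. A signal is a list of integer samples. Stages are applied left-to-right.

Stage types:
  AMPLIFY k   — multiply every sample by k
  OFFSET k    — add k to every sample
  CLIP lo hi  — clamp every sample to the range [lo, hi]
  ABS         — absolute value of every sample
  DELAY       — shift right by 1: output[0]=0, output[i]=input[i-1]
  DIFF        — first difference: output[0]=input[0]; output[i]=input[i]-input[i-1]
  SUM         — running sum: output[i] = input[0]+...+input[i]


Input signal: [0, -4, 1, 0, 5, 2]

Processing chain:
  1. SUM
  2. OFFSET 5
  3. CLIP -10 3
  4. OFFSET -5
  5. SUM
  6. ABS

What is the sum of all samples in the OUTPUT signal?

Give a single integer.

Input: [0, -4, 1, 0, 5, 2]
Stage 1 (SUM): sum[0..0]=0, sum[0..1]=-4, sum[0..2]=-3, sum[0..3]=-3, sum[0..4]=2, sum[0..5]=4 -> [0, -4, -3, -3, 2, 4]
Stage 2 (OFFSET 5): 0+5=5, -4+5=1, -3+5=2, -3+5=2, 2+5=7, 4+5=9 -> [5, 1, 2, 2, 7, 9]
Stage 3 (CLIP -10 3): clip(5,-10,3)=3, clip(1,-10,3)=1, clip(2,-10,3)=2, clip(2,-10,3)=2, clip(7,-10,3)=3, clip(9,-10,3)=3 -> [3, 1, 2, 2, 3, 3]
Stage 4 (OFFSET -5): 3+-5=-2, 1+-5=-4, 2+-5=-3, 2+-5=-3, 3+-5=-2, 3+-5=-2 -> [-2, -4, -3, -3, -2, -2]
Stage 5 (SUM): sum[0..0]=-2, sum[0..1]=-6, sum[0..2]=-9, sum[0..3]=-12, sum[0..4]=-14, sum[0..5]=-16 -> [-2, -6, -9, -12, -14, -16]
Stage 6 (ABS): |-2|=2, |-6|=6, |-9|=9, |-12|=12, |-14|=14, |-16|=16 -> [2, 6, 9, 12, 14, 16]
Output sum: 59

Answer: 59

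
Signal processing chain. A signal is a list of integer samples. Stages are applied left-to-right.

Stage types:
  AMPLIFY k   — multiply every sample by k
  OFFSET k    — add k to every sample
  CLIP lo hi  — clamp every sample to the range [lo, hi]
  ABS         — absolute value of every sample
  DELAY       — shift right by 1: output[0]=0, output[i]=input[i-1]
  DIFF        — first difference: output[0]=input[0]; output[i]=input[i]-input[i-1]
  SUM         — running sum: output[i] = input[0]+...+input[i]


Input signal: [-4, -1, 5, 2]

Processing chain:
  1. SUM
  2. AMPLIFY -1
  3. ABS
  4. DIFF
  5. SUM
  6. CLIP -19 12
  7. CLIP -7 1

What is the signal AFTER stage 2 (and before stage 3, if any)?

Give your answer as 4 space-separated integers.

Answer: 4 5 0 -2

Derivation:
Input: [-4, -1, 5, 2]
Stage 1 (SUM): sum[0..0]=-4, sum[0..1]=-5, sum[0..2]=0, sum[0..3]=2 -> [-4, -5, 0, 2]
Stage 2 (AMPLIFY -1): -4*-1=4, -5*-1=5, 0*-1=0, 2*-1=-2 -> [4, 5, 0, -2]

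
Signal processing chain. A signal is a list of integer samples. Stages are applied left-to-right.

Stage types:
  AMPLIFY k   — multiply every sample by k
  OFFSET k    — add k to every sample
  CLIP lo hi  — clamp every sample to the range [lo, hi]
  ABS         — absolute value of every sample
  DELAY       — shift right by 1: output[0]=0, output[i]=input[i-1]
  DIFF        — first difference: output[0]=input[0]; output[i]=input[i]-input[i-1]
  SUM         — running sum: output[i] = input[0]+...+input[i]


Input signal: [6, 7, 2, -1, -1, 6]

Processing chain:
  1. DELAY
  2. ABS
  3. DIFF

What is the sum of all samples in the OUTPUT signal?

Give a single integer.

Answer: 1

Derivation:
Input: [6, 7, 2, -1, -1, 6]
Stage 1 (DELAY): [0, 6, 7, 2, -1, -1] = [0, 6, 7, 2, -1, -1] -> [0, 6, 7, 2, -1, -1]
Stage 2 (ABS): |0|=0, |6|=6, |7|=7, |2|=2, |-1|=1, |-1|=1 -> [0, 6, 7, 2, 1, 1]
Stage 3 (DIFF): s[0]=0, 6-0=6, 7-6=1, 2-7=-5, 1-2=-1, 1-1=0 -> [0, 6, 1, -5, -1, 0]
Output sum: 1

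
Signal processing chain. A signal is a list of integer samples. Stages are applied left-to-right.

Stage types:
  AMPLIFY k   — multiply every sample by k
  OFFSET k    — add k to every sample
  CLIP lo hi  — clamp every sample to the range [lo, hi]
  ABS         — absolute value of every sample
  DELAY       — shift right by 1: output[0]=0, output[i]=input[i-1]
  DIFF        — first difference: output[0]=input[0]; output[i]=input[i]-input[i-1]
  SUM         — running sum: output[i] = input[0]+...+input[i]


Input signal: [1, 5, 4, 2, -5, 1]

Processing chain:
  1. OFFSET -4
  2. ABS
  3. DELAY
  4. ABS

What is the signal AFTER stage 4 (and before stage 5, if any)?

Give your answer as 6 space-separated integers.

Input: [1, 5, 4, 2, -5, 1]
Stage 1 (OFFSET -4): 1+-4=-3, 5+-4=1, 4+-4=0, 2+-4=-2, -5+-4=-9, 1+-4=-3 -> [-3, 1, 0, -2, -9, -3]
Stage 2 (ABS): |-3|=3, |1|=1, |0|=0, |-2|=2, |-9|=9, |-3|=3 -> [3, 1, 0, 2, 9, 3]
Stage 3 (DELAY): [0, 3, 1, 0, 2, 9] = [0, 3, 1, 0, 2, 9] -> [0, 3, 1, 0, 2, 9]
Stage 4 (ABS): |0|=0, |3|=3, |1|=1, |0|=0, |2|=2, |9|=9 -> [0, 3, 1, 0, 2, 9]

Answer: 0 3 1 0 2 9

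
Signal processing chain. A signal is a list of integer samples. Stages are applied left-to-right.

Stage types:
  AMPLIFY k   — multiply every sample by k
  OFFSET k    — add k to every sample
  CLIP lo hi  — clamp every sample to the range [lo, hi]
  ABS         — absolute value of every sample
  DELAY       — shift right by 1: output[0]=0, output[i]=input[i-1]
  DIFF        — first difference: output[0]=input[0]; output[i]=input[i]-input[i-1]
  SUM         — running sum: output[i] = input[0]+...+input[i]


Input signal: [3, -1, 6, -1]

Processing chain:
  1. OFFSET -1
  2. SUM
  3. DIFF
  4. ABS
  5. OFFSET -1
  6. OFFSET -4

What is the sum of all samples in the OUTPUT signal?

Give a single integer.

Input: [3, -1, 6, -1]
Stage 1 (OFFSET -1): 3+-1=2, -1+-1=-2, 6+-1=5, -1+-1=-2 -> [2, -2, 5, -2]
Stage 2 (SUM): sum[0..0]=2, sum[0..1]=0, sum[0..2]=5, sum[0..3]=3 -> [2, 0, 5, 3]
Stage 3 (DIFF): s[0]=2, 0-2=-2, 5-0=5, 3-5=-2 -> [2, -2, 5, -2]
Stage 4 (ABS): |2|=2, |-2|=2, |5|=5, |-2|=2 -> [2, 2, 5, 2]
Stage 5 (OFFSET -1): 2+-1=1, 2+-1=1, 5+-1=4, 2+-1=1 -> [1, 1, 4, 1]
Stage 6 (OFFSET -4): 1+-4=-3, 1+-4=-3, 4+-4=0, 1+-4=-3 -> [-3, -3, 0, -3]
Output sum: -9

Answer: -9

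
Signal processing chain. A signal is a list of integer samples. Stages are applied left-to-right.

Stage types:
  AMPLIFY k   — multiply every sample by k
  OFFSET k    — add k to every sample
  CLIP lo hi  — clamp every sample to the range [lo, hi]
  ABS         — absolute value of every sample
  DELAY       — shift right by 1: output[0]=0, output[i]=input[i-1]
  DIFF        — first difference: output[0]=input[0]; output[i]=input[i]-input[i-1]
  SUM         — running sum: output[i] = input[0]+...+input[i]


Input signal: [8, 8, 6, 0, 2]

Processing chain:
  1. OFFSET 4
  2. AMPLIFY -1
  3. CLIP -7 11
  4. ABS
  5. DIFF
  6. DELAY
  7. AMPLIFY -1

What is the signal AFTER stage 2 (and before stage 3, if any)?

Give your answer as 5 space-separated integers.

Input: [8, 8, 6, 0, 2]
Stage 1 (OFFSET 4): 8+4=12, 8+4=12, 6+4=10, 0+4=4, 2+4=6 -> [12, 12, 10, 4, 6]
Stage 2 (AMPLIFY -1): 12*-1=-12, 12*-1=-12, 10*-1=-10, 4*-1=-4, 6*-1=-6 -> [-12, -12, -10, -4, -6]

Answer: -12 -12 -10 -4 -6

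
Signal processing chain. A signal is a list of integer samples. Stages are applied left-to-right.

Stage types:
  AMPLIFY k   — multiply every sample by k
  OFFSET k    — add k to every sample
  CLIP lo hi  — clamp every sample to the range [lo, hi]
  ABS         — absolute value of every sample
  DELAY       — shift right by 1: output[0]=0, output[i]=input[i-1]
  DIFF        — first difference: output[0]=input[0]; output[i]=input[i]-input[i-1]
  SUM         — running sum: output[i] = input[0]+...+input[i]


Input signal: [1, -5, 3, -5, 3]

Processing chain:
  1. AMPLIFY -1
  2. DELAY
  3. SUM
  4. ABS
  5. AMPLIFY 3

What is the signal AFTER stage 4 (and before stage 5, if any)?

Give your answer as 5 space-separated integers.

Answer: 0 1 4 1 6

Derivation:
Input: [1, -5, 3, -5, 3]
Stage 1 (AMPLIFY -1): 1*-1=-1, -5*-1=5, 3*-1=-3, -5*-1=5, 3*-1=-3 -> [-1, 5, -3, 5, -3]
Stage 2 (DELAY): [0, -1, 5, -3, 5] = [0, -1, 5, -3, 5] -> [0, -1, 5, -3, 5]
Stage 3 (SUM): sum[0..0]=0, sum[0..1]=-1, sum[0..2]=4, sum[0..3]=1, sum[0..4]=6 -> [0, -1, 4, 1, 6]
Stage 4 (ABS): |0|=0, |-1|=1, |4|=4, |1|=1, |6|=6 -> [0, 1, 4, 1, 6]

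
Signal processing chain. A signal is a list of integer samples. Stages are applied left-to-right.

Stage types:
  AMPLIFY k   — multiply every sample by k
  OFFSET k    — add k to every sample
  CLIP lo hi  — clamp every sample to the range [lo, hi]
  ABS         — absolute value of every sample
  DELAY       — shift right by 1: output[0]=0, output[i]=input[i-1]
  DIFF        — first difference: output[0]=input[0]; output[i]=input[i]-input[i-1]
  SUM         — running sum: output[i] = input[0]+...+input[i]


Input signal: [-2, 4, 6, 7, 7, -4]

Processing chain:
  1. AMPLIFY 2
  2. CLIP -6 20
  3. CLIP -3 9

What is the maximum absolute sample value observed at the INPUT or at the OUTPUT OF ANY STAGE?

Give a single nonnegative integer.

Input: [-2, 4, 6, 7, 7, -4] (max |s|=7)
Stage 1 (AMPLIFY 2): -2*2=-4, 4*2=8, 6*2=12, 7*2=14, 7*2=14, -4*2=-8 -> [-4, 8, 12, 14, 14, -8] (max |s|=14)
Stage 2 (CLIP -6 20): clip(-4,-6,20)=-4, clip(8,-6,20)=8, clip(12,-6,20)=12, clip(14,-6,20)=14, clip(14,-6,20)=14, clip(-8,-6,20)=-6 -> [-4, 8, 12, 14, 14, -6] (max |s|=14)
Stage 3 (CLIP -3 9): clip(-4,-3,9)=-3, clip(8,-3,9)=8, clip(12,-3,9)=9, clip(14,-3,9)=9, clip(14,-3,9)=9, clip(-6,-3,9)=-3 -> [-3, 8, 9, 9, 9, -3] (max |s|=9)
Overall max amplitude: 14

Answer: 14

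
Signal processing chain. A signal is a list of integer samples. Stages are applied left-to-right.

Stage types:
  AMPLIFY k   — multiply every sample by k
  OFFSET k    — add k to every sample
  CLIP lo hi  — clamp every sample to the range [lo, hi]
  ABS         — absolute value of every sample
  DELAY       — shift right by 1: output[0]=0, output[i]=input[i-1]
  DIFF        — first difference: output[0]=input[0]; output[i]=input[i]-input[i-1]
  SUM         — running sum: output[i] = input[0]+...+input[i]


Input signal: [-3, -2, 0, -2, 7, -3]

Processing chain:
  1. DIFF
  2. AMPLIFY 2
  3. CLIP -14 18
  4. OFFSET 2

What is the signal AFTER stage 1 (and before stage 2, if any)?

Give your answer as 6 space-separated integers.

Answer: -3 1 2 -2 9 -10

Derivation:
Input: [-3, -2, 0, -2, 7, -3]
Stage 1 (DIFF): s[0]=-3, -2--3=1, 0--2=2, -2-0=-2, 7--2=9, -3-7=-10 -> [-3, 1, 2, -2, 9, -10]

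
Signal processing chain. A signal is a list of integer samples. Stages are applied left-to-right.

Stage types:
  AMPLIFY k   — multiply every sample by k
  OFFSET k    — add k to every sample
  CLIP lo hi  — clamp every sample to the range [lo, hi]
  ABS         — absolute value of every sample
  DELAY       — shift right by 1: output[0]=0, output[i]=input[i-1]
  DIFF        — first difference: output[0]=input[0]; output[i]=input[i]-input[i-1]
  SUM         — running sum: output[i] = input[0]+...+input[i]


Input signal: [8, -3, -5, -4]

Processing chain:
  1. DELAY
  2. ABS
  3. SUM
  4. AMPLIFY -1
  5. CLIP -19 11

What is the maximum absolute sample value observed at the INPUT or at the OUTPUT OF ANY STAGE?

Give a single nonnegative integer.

Answer: 16

Derivation:
Input: [8, -3, -5, -4] (max |s|=8)
Stage 1 (DELAY): [0, 8, -3, -5] = [0, 8, -3, -5] -> [0, 8, -3, -5] (max |s|=8)
Stage 2 (ABS): |0|=0, |8|=8, |-3|=3, |-5|=5 -> [0, 8, 3, 5] (max |s|=8)
Stage 3 (SUM): sum[0..0]=0, sum[0..1]=8, sum[0..2]=11, sum[0..3]=16 -> [0, 8, 11, 16] (max |s|=16)
Stage 4 (AMPLIFY -1): 0*-1=0, 8*-1=-8, 11*-1=-11, 16*-1=-16 -> [0, -8, -11, -16] (max |s|=16)
Stage 5 (CLIP -19 11): clip(0,-19,11)=0, clip(-8,-19,11)=-8, clip(-11,-19,11)=-11, clip(-16,-19,11)=-16 -> [0, -8, -11, -16] (max |s|=16)
Overall max amplitude: 16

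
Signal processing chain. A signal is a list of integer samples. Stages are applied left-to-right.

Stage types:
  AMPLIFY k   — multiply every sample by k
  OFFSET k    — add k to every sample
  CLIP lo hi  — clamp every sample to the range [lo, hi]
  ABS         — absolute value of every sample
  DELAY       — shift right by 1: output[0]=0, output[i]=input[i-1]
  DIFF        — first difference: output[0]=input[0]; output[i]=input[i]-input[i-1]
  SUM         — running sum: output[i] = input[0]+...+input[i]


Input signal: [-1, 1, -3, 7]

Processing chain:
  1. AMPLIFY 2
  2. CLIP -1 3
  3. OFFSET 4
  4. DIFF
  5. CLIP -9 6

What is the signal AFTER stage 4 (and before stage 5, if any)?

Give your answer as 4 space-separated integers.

Answer: 3 3 -3 4

Derivation:
Input: [-1, 1, -3, 7]
Stage 1 (AMPLIFY 2): -1*2=-2, 1*2=2, -3*2=-6, 7*2=14 -> [-2, 2, -6, 14]
Stage 2 (CLIP -1 3): clip(-2,-1,3)=-1, clip(2,-1,3)=2, clip(-6,-1,3)=-1, clip(14,-1,3)=3 -> [-1, 2, -1, 3]
Stage 3 (OFFSET 4): -1+4=3, 2+4=6, -1+4=3, 3+4=7 -> [3, 6, 3, 7]
Stage 4 (DIFF): s[0]=3, 6-3=3, 3-6=-3, 7-3=4 -> [3, 3, -3, 4]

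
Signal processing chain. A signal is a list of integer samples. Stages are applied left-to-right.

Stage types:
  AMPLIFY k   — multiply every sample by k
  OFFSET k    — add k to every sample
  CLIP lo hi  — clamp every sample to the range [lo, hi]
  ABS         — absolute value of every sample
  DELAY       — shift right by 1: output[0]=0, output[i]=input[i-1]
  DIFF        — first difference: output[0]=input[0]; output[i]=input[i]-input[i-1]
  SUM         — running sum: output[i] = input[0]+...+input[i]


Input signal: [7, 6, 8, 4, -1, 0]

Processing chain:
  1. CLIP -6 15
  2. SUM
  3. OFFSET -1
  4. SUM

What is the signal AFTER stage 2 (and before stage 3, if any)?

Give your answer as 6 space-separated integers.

Input: [7, 6, 8, 4, -1, 0]
Stage 1 (CLIP -6 15): clip(7,-6,15)=7, clip(6,-6,15)=6, clip(8,-6,15)=8, clip(4,-6,15)=4, clip(-1,-6,15)=-1, clip(0,-6,15)=0 -> [7, 6, 8, 4, -1, 0]
Stage 2 (SUM): sum[0..0]=7, sum[0..1]=13, sum[0..2]=21, sum[0..3]=25, sum[0..4]=24, sum[0..5]=24 -> [7, 13, 21, 25, 24, 24]

Answer: 7 13 21 25 24 24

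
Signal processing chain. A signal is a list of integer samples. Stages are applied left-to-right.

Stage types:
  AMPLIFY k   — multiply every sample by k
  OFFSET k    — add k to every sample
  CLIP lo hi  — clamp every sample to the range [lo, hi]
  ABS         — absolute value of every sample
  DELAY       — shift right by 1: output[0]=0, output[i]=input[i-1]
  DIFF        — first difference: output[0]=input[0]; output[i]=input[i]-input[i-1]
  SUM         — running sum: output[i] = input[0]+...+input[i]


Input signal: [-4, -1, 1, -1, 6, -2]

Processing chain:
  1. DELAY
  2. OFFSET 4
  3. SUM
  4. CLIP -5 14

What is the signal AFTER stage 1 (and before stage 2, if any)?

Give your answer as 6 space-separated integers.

Answer: 0 -4 -1 1 -1 6

Derivation:
Input: [-4, -1, 1, -1, 6, -2]
Stage 1 (DELAY): [0, -4, -1, 1, -1, 6] = [0, -4, -1, 1, -1, 6] -> [0, -4, -1, 1, -1, 6]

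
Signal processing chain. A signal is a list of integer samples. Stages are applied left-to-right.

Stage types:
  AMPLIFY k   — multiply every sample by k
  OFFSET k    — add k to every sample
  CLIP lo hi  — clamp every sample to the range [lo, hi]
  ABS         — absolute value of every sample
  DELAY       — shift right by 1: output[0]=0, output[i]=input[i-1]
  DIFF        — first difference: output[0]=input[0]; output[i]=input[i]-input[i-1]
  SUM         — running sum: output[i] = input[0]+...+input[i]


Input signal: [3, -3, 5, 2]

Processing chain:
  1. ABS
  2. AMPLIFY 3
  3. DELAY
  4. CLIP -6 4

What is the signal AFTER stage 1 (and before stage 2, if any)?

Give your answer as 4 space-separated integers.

Answer: 3 3 5 2

Derivation:
Input: [3, -3, 5, 2]
Stage 1 (ABS): |3|=3, |-3|=3, |5|=5, |2|=2 -> [3, 3, 5, 2]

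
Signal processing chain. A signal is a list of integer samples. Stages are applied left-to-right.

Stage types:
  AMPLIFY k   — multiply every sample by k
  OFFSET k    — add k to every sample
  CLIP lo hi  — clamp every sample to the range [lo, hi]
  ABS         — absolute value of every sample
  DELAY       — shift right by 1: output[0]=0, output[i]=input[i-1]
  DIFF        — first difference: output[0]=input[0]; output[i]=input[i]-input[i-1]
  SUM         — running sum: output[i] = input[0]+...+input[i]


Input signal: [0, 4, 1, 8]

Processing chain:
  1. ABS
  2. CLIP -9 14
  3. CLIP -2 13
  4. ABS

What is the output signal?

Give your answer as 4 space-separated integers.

Answer: 0 4 1 8

Derivation:
Input: [0, 4, 1, 8]
Stage 1 (ABS): |0|=0, |4|=4, |1|=1, |8|=8 -> [0, 4, 1, 8]
Stage 2 (CLIP -9 14): clip(0,-9,14)=0, clip(4,-9,14)=4, clip(1,-9,14)=1, clip(8,-9,14)=8 -> [0, 4, 1, 8]
Stage 3 (CLIP -2 13): clip(0,-2,13)=0, clip(4,-2,13)=4, clip(1,-2,13)=1, clip(8,-2,13)=8 -> [0, 4, 1, 8]
Stage 4 (ABS): |0|=0, |4|=4, |1|=1, |8|=8 -> [0, 4, 1, 8]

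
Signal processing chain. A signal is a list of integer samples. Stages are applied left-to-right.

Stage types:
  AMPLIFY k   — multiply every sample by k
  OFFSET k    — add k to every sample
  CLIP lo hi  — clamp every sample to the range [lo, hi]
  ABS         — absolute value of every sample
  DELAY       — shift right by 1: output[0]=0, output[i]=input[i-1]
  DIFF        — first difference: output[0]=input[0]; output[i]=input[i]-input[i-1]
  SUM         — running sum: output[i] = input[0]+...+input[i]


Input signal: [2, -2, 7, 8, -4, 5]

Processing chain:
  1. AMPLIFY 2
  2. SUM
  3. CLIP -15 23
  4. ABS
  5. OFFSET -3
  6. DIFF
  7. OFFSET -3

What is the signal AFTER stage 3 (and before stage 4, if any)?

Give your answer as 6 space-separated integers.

Answer: 4 0 14 23 22 23

Derivation:
Input: [2, -2, 7, 8, -4, 5]
Stage 1 (AMPLIFY 2): 2*2=4, -2*2=-4, 7*2=14, 8*2=16, -4*2=-8, 5*2=10 -> [4, -4, 14, 16, -8, 10]
Stage 2 (SUM): sum[0..0]=4, sum[0..1]=0, sum[0..2]=14, sum[0..3]=30, sum[0..4]=22, sum[0..5]=32 -> [4, 0, 14, 30, 22, 32]
Stage 3 (CLIP -15 23): clip(4,-15,23)=4, clip(0,-15,23)=0, clip(14,-15,23)=14, clip(30,-15,23)=23, clip(22,-15,23)=22, clip(32,-15,23)=23 -> [4, 0, 14, 23, 22, 23]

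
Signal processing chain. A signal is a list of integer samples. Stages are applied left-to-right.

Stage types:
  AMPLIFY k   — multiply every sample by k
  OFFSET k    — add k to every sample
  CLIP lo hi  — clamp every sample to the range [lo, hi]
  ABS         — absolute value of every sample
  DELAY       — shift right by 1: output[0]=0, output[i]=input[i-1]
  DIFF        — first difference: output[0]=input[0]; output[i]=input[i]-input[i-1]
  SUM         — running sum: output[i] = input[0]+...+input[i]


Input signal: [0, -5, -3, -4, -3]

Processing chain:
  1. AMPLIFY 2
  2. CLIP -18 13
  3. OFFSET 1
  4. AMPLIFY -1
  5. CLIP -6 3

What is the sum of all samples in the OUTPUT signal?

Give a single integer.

Input: [0, -5, -3, -4, -3]
Stage 1 (AMPLIFY 2): 0*2=0, -5*2=-10, -3*2=-6, -4*2=-8, -3*2=-6 -> [0, -10, -6, -8, -6]
Stage 2 (CLIP -18 13): clip(0,-18,13)=0, clip(-10,-18,13)=-10, clip(-6,-18,13)=-6, clip(-8,-18,13)=-8, clip(-6,-18,13)=-6 -> [0, -10, -6, -8, -6]
Stage 3 (OFFSET 1): 0+1=1, -10+1=-9, -6+1=-5, -8+1=-7, -6+1=-5 -> [1, -9, -5, -7, -5]
Stage 4 (AMPLIFY -1): 1*-1=-1, -9*-1=9, -5*-1=5, -7*-1=7, -5*-1=5 -> [-1, 9, 5, 7, 5]
Stage 5 (CLIP -6 3): clip(-1,-6,3)=-1, clip(9,-6,3)=3, clip(5,-6,3)=3, clip(7,-6,3)=3, clip(5,-6,3)=3 -> [-1, 3, 3, 3, 3]
Output sum: 11

Answer: 11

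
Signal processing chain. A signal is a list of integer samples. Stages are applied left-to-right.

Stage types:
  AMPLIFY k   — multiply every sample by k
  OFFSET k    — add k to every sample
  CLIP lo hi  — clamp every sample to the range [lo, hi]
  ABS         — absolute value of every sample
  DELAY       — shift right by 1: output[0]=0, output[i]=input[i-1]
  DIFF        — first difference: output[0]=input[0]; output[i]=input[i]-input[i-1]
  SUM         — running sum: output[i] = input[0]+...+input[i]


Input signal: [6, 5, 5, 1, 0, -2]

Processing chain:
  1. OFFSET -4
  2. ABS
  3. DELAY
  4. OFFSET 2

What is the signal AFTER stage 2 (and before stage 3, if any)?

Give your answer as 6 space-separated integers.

Input: [6, 5, 5, 1, 0, -2]
Stage 1 (OFFSET -4): 6+-4=2, 5+-4=1, 5+-4=1, 1+-4=-3, 0+-4=-4, -2+-4=-6 -> [2, 1, 1, -3, -4, -6]
Stage 2 (ABS): |2|=2, |1|=1, |1|=1, |-3|=3, |-4|=4, |-6|=6 -> [2, 1, 1, 3, 4, 6]

Answer: 2 1 1 3 4 6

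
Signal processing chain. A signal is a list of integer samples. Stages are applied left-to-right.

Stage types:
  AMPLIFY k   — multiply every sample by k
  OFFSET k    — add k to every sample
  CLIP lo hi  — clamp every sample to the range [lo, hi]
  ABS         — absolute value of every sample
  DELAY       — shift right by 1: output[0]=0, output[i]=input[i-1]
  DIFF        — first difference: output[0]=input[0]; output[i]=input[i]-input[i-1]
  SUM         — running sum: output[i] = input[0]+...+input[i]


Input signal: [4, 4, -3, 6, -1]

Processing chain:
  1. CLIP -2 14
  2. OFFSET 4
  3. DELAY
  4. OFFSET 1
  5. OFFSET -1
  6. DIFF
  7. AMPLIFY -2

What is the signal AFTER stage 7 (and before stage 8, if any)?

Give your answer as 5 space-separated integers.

Input: [4, 4, -3, 6, -1]
Stage 1 (CLIP -2 14): clip(4,-2,14)=4, clip(4,-2,14)=4, clip(-3,-2,14)=-2, clip(6,-2,14)=6, clip(-1,-2,14)=-1 -> [4, 4, -2, 6, -1]
Stage 2 (OFFSET 4): 4+4=8, 4+4=8, -2+4=2, 6+4=10, -1+4=3 -> [8, 8, 2, 10, 3]
Stage 3 (DELAY): [0, 8, 8, 2, 10] = [0, 8, 8, 2, 10] -> [0, 8, 8, 2, 10]
Stage 4 (OFFSET 1): 0+1=1, 8+1=9, 8+1=9, 2+1=3, 10+1=11 -> [1, 9, 9, 3, 11]
Stage 5 (OFFSET -1): 1+-1=0, 9+-1=8, 9+-1=8, 3+-1=2, 11+-1=10 -> [0, 8, 8, 2, 10]
Stage 6 (DIFF): s[0]=0, 8-0=8, 8-8=0, 2-8=-6, 10-2=8 -> [0, 8, 0, -6, 8]
Stage 7 (AMPLIFY -2): 0*-2=0, 8*-2=-16, 0*-2=0, -6*-2=12, 8*-2=-16 -> [0, -16, 0, 12, -16]

Answer: 0 -16 0 12 -16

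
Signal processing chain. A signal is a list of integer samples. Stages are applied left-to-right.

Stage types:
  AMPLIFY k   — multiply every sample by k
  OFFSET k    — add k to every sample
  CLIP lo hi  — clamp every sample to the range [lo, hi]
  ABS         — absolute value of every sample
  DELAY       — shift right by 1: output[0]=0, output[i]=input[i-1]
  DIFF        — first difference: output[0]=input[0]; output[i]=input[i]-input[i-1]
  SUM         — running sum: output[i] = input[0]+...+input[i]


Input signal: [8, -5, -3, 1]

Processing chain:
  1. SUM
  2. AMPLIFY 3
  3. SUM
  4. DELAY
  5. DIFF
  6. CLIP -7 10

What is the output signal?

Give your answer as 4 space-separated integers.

Input: [8, -5, -3, 1]
Stage 1 (SUM): sum[0..0]=8, sum[0..1]=3, sum[0..2]=0, sum[0..3]=1 -> [8, 3, 0, 1]
Stage 2 (AMPLIFY 3): 8*3=24, 3*3=9, 0*3=0, 1*3=3 -> [24, 9, 0, 3]
Stage 3 (SUM): sum[0..0]=24, sum[0..1]=33, sum[0..2]=33, sum[0..3]=36 -> [24, 33, 33, 36]
Stage 4 (DELAY): [0, 24, 33, 33] = [0, 24, 33, 33] -> [0, 24, 33, 33]
Stage 5 (DIFF): s[0]=0, 24-0=24, 33-24=9, 33-33=0 -> [0, 24, 9, 0]
Stage 6 (CLIP -7 10): clip(0,-7,10)=0, clip(24,-7,10)=10, clip(9,-7,10)=9, clip(0,-7,10)=0 -> [0, 10, 9, 0]

Answer: 0 10 9 0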